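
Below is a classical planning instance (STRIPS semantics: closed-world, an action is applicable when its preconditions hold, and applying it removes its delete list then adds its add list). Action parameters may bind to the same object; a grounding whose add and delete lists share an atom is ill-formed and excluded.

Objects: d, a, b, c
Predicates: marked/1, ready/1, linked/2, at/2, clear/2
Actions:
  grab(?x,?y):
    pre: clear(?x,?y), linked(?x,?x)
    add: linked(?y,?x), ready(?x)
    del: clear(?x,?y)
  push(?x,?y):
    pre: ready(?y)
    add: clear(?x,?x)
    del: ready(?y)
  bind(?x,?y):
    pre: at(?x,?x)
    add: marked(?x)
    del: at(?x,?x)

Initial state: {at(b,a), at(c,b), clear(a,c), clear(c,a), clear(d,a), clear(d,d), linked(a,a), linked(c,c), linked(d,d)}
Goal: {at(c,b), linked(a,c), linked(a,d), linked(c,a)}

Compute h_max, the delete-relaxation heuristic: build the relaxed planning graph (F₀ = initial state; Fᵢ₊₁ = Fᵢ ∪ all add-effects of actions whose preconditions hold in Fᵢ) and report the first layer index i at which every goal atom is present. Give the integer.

1

F0 = init (9 atoms)
F1 = F0 ∪ {linked(a,c), linked(a,d), linked(c,a), ready(a), ready(c), ready(d)}  (15 atoms)
goal ⊆ F1  ⇒  h_max = 1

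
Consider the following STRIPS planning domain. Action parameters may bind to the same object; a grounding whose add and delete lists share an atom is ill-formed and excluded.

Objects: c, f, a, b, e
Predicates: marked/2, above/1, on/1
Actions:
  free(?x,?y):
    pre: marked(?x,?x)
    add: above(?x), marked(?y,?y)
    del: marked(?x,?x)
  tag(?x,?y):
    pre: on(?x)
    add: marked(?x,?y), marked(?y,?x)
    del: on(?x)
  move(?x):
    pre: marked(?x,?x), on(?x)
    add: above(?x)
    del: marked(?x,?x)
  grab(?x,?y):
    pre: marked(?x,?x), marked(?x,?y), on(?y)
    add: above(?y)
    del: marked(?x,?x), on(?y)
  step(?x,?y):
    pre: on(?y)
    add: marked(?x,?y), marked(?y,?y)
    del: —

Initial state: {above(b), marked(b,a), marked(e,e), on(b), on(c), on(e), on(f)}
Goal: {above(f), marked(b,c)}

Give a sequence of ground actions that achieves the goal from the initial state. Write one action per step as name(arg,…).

free(e,f); free(f,c); tag(c,b)

1. free(e,f)  →  {above(b), above(e), marked(b,a), marked(f,f), on(b), on(c), on(e), on(f)}
2. free(f,c)  →  {above(b), above(e), above(f), marked(b,a), marked(c,c), on(b), on(c), on(e), on(f)}
3. tag(c,b)  →  {above(b), above(e), above(f), marked(b,a), marked(b,c), marked(c,b), marked(c,c), on(b), on(e), on(f)}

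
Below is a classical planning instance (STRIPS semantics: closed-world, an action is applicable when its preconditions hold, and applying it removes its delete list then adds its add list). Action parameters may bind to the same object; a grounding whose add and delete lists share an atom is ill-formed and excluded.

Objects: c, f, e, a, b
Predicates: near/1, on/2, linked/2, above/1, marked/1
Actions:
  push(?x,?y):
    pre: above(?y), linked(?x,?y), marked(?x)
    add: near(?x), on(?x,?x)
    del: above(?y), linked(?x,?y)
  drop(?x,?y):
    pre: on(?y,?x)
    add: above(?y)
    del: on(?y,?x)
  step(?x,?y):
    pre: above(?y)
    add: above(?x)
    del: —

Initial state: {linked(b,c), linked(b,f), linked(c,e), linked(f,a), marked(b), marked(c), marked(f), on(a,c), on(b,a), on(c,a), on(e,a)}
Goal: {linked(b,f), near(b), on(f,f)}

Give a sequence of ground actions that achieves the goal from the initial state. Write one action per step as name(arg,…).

1. drop(c,a)  →  {above(a), linked(b,c), linked(b,f), linked(c,e), linked(f,a), marked(b), marked(c), marked(f), on(b,a), on(c,a), on(e,a)}
2. push(f,a)  →  {linked(b,c), linked(b,f), linked(c,e), marked(b), marked(c), marked(f), near(f), on(b,a), on(c,a), on(e,a), on(f,f)}
3. drop(a,c)  →  {above(c), linked(b,c), linked(b,f), linked(c,e), marked(b), marked(c), marked(f), near(f), on(b,a), on(e,a), on(f,f)}
4. push(b,c)  →  {linked(b,f), linked(c,e), marked(b), marked(c), marked(f), near(b), near(f), on(b,a), on(b,b), on(e,a), on(f,f)}

drop(c,a); push(f,a); drop(a,c); push(b,c)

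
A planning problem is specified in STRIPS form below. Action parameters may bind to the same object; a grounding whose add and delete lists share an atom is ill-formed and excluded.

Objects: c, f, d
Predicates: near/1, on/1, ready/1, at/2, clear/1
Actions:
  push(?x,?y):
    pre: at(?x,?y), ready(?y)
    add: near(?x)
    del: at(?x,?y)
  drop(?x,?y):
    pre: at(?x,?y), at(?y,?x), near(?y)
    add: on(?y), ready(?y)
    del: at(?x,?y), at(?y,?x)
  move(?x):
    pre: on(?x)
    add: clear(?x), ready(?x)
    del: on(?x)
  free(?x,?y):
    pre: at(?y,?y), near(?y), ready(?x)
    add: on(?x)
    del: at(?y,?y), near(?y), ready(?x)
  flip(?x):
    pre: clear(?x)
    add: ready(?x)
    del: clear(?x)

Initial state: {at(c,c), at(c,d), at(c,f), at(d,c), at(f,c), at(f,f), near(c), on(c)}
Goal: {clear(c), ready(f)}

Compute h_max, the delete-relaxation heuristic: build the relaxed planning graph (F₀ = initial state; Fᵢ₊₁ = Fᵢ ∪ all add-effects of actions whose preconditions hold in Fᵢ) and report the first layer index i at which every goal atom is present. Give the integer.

3

F0 = init (8 atoms)
F1 = F0 ∪ {clear(c), ready(c)}  (10 atoms)
F2 = F1 ∪ {near(d), near(f)}  (12 atoms)
F3 = F2 ∪ {on(d), on(f), ready(d), ready(f)}  (16 atoms)
goal ⊆ F3  ⇒  h_max = 3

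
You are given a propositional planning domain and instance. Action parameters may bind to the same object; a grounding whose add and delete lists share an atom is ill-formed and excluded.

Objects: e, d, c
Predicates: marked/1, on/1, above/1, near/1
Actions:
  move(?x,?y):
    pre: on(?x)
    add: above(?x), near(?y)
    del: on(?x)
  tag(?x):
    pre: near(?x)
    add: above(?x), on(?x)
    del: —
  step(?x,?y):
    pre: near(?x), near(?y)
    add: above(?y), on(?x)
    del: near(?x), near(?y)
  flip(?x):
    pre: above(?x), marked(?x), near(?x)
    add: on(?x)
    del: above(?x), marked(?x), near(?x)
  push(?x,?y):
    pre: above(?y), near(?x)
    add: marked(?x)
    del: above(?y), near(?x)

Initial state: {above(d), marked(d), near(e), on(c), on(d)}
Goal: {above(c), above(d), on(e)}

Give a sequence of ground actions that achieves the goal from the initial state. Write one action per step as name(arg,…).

1. move(d,c)  →  {above(d), marked(d), near(c), near(e), on(c)}
2. step(e,c)  →  {above(c), above(d), marked(d), on(c), on(e)}

move(d,c); step(e,c)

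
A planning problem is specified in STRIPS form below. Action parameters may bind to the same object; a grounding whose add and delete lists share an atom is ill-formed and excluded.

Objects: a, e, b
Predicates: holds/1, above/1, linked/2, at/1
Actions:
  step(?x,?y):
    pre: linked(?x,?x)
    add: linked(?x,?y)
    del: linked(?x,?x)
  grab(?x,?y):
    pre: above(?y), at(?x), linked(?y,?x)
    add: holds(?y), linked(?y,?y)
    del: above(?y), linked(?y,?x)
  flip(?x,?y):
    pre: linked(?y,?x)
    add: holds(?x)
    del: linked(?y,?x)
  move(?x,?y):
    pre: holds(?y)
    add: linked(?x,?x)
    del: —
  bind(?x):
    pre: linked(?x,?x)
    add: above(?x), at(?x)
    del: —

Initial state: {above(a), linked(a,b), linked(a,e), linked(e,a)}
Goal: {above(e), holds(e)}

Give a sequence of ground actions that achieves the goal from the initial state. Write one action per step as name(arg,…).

flip(e,a); move(e,e); bind(e)

1. flip(e,a)  →  {above(a), holds(e), linked(a,b), linked(e,a)}
2. move(e,e)  →  {above(a), holds(e), linked(a,b), linked(e,a), linked(e,e)}
3. bind(e)  →  {above(a), above(e), at(e), holds(e), linked(a,b), linked(e,a), linked(e,e)}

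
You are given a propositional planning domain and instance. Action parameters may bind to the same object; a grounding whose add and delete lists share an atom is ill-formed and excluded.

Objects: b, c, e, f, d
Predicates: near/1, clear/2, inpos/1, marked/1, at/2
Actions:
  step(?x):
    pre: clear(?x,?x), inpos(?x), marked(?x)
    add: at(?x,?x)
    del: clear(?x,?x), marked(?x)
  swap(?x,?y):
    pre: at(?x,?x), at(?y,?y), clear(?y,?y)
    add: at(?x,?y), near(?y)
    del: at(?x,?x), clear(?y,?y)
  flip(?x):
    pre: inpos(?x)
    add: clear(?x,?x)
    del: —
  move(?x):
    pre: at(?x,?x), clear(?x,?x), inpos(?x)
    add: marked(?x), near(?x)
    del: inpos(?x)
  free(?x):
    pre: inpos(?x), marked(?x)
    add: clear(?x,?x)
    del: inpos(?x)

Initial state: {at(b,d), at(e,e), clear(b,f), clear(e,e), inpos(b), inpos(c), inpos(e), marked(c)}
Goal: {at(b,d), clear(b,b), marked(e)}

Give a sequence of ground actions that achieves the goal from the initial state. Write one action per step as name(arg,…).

1. flip(b)  →  {at(b,d), at(e,e), clear(b,b), clear(b,f), clear(e,e), inpos(b), inpos(c), inpos(e), marked(c)}
2. move(e)  →  {at(b,d), at(e,e), clear(b,b), clear(b,f), clear(e,e), inpos(b), inpos(c), marked(c), marked(e), near(e)}

flip(b); move(e)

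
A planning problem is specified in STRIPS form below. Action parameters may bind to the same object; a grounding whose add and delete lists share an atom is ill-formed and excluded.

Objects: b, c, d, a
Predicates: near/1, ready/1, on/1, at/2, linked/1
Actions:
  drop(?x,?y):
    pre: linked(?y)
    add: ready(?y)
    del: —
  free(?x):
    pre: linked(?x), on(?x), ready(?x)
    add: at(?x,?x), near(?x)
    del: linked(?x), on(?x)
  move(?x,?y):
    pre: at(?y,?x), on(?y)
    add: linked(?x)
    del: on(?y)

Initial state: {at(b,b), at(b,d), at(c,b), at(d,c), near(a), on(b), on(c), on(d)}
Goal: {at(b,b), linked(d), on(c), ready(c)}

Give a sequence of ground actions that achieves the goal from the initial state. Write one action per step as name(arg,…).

move(c,d); drop(b,c); move(d,b)

1. move(c,d)  →  {at(b,b), at(b,d), at(c,b), at(d,c), linked(c), near(a), on(b), on(c)}
2. drop(b,c)  →  {at(b,b), at(b,d), at(c,b), at(d,c), linked(c), near(a), on(b), on(c), ready(c)}
3. move(d,b)  →  {at(b,b), at(b,d), at(c,b), at(d,c), linked(c), linked(d), near(a), on(c), ready(c)}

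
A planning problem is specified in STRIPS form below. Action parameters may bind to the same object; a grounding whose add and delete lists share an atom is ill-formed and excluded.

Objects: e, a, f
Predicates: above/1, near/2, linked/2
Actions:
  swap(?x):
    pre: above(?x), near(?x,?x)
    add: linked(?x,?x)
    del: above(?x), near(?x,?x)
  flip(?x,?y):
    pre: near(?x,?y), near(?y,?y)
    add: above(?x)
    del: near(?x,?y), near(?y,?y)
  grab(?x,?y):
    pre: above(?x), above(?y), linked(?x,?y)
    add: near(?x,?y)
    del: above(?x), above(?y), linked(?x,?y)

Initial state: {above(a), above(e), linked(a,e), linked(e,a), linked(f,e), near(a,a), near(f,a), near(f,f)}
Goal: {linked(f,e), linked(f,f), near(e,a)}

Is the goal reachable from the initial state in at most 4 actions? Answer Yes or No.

Yes

1. flip(f,a)  →  {above(a), above(e), above(f), linked(a,e), linked(e,a), linked(f,e), near(f,f)}
2. swap(f)  →  {above(a), above(e), linked(a,e), linked(e,a), linked(f,e), linked(f,f)}
3. grab(e,a)  →  {linked(a,e), linked(f,e), linked(f,f), near(e,a)}
optimal plan length = 3; 3 ≤ 4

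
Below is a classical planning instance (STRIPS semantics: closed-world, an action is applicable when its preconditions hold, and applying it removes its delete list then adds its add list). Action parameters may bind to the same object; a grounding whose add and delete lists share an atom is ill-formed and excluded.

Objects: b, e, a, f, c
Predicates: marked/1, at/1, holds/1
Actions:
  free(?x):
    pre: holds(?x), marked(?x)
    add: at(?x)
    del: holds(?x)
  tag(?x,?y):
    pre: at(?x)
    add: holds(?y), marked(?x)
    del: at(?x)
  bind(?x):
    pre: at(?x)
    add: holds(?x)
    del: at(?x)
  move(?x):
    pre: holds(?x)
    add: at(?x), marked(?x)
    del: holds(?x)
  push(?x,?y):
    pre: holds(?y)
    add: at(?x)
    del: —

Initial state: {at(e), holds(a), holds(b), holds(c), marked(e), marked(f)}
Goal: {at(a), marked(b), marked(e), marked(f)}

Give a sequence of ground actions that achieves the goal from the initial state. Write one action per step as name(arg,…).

move(b); move(a)

1. move(b)  →  {at(b), at(e), holds(a), holds(c), marked(b), marked(e), marked(f)}
2. move(a)  →  {at(a), at(b), at(e), holds(c), marked(a), marked(b), marked(e), marked(f)}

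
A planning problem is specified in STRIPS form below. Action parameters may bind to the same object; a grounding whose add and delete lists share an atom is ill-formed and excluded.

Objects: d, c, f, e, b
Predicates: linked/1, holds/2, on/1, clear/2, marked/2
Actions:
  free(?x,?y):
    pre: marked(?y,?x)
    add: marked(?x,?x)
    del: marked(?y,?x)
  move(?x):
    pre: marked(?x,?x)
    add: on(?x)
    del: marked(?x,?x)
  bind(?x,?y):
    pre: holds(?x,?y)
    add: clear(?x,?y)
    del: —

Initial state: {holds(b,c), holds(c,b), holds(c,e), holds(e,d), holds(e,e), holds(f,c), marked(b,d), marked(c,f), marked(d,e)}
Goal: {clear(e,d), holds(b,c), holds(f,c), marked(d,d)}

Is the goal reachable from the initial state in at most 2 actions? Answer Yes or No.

Yes

1. free(d,b)  →  {holds(b,c), holds(c,b), holds(c,e), holds(e,d), holds(e,e), holds(f,c), marked(c,f), marked(d,d), marked(d,e)}
2. bind(e,d)  →  {clear(e,d), holds(b,c), holds(c,b), holds(c,e), holds(e,d), holds(e,e), holds(f,c), marked(c,f), marked(d,d), marked(d,e)}
optimal plan length = 2; 2 ≤ 2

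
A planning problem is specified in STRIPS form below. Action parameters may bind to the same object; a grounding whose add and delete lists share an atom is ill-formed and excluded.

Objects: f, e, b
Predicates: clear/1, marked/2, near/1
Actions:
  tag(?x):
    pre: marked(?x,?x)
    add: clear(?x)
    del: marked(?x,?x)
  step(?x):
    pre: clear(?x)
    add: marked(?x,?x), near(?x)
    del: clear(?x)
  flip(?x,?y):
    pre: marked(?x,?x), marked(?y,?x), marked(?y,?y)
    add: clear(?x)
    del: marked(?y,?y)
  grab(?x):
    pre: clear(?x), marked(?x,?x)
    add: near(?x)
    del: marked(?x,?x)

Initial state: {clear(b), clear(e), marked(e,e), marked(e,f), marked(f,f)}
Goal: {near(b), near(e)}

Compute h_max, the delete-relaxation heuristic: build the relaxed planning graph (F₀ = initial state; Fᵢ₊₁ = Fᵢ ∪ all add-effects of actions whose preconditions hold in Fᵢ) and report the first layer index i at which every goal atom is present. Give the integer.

1

F0 = init (5 atoms)
F1 = F0 ∪ {clear(f), marked(b,b), near(b), near(e)}  (9 atoms)
goal ⊆ F1  ⇒  h_max = 1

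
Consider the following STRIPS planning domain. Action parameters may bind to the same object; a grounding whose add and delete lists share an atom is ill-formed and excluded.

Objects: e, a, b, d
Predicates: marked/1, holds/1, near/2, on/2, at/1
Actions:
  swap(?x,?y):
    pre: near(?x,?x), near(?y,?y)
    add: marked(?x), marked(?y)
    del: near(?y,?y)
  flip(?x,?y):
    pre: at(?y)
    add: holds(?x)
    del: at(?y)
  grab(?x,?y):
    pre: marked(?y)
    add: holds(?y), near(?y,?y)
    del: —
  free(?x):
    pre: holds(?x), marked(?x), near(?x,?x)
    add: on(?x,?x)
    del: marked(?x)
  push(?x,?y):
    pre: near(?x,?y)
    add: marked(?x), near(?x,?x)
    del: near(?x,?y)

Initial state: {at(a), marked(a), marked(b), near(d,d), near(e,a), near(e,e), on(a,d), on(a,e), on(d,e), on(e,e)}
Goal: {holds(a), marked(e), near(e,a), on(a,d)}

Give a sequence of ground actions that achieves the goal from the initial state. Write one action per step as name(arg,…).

1. swap(e,e)  →  {at(a), marked(a), marked(b), marked(e), near(d,d), near(e,a), on(a,d), on(a,e), on(d,e), on(e,e)}
2. flip(a,a)  →  {holds(a), marked(a), marked(b), marked(e), near(d,d), near(e,a), on(a,d), on(a,e), on(d,e), on(e,e)}

swap(e,e); flip(a,a)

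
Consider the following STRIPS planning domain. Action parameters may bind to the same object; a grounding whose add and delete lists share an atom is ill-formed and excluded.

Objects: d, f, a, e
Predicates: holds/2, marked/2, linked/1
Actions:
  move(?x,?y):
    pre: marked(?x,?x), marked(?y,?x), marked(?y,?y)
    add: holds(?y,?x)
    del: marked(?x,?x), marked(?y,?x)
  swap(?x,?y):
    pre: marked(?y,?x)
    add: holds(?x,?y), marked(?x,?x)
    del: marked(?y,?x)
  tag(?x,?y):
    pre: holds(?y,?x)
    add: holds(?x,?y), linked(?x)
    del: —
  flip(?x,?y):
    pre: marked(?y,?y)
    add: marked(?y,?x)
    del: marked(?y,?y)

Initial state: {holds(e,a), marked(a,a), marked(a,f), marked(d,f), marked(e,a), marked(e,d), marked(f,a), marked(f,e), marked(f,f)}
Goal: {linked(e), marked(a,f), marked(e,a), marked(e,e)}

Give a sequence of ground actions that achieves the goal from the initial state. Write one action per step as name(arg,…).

swap(d,e); swap(e,f); tag(e,d)

1. swap(d,e)  →  {holds(d,e), holds(e,a), marked(a,a), marked(a,f), marked(d,d), marked(d,f), marked(e,a), marked(f,a), marked(f,e), marked(f,f)}
2. swap(e,f)  →  {holds(d,e), holds(e,a), holds(e,f), marked(a,a), marked(a,f), marked(d,d), marked(d,f), marked(e,a), marked(e,e), marked(f,a), marked(f,f)}
3. tag(e,d)  →  {holds(d,e), holds(e,a), holds(e,d), holds(e,f), linked(e), marked(a,a), marked(a,f), marked(d,d), marked(d,f), marked(e,a), marked(e,e), marked(f,a), marked(f,f)}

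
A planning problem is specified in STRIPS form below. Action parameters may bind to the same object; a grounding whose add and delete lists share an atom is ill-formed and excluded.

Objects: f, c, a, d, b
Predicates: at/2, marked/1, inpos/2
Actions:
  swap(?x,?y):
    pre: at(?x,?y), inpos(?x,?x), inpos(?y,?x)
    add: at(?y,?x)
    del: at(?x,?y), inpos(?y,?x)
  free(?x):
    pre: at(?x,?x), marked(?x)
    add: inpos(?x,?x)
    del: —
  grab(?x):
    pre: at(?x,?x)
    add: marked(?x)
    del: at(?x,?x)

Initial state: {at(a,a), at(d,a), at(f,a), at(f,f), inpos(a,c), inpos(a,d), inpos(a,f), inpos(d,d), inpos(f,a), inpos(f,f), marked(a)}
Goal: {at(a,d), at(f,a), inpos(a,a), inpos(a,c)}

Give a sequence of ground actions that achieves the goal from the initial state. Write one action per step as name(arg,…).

swap(d,a); free(a)

1. swap(d,a)  →  {at(a,a), at(a,d), at(f,a), at(f,f), inpos(a,c), inpos(a,f), inpos(d,d), inpos(f,a), inpos(f,f), marked(a)}
2. free(a)  →  {at(a,a), at(a,d), at(f,a), at(f,f), inpos(a,a), inpos(a,c), inpos(a,f), inpos(d,d), inpos(f,a), inpos(f,f), marked(a)}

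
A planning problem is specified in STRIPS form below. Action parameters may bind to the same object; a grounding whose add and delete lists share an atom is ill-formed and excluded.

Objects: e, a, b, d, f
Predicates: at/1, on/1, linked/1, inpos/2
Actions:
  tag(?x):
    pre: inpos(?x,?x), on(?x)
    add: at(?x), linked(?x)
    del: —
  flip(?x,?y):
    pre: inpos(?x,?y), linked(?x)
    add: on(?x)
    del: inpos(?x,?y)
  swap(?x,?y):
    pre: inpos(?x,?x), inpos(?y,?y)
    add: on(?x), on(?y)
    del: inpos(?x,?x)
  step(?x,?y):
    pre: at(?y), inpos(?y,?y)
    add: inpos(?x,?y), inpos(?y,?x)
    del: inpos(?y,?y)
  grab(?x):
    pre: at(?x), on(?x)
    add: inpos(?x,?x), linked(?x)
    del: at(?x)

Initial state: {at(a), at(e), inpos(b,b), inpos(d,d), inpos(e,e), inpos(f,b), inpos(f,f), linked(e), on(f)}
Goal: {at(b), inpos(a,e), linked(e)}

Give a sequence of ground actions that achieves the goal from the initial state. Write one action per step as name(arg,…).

swap(d,b); tag(b); step(a,e)

1. swap(d,b)  →  {at(a), at(e), inpos(b,b), inpos(e,e), inpos(f,b), inpos(f,f), linked(e), on(b), on(d), on(f)}
2. tag(b)  →  {at(a), at(b), at(e), inpos(b,b), inpos(e,e), inpos(f,b), inpos(f,f), linked(b), linked(e), on(b), on(d), on(f)}
3. step(a,e)  →  {at(a), at(b), at(e), inpos(a,e), inpos(b,b), inpos(e,a), inpos(f,b), inpos(f,f), linked(b), linked(e), on(b), on(d), on(f)}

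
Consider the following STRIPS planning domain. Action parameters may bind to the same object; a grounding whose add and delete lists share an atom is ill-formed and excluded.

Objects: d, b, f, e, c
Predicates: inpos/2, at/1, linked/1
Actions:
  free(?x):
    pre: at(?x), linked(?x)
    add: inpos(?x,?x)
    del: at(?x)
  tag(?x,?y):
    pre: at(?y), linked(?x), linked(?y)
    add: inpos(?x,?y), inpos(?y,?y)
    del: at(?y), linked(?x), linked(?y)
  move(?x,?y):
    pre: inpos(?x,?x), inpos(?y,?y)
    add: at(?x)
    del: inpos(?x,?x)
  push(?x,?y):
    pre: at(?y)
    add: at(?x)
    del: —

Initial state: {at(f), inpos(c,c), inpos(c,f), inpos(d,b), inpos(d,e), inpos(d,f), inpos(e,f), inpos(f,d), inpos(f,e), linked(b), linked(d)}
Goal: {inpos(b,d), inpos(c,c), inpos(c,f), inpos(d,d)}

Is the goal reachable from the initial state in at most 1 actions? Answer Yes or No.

No

1. push(d,f)  →  {at(d), at(f), inpos(c,c), inpos(c,f), inpos(d,b), inpos(d,e), inpos(d,f), inpos(e,f), inpos(f,d), inpos(f,e), linked(b), linked(d)}
2. tag(b,d)  →  {at(f), inpos(b,d), inpos(c,c), inpos(c,f), inpos(d,b), inpos(d,d), inpos(d,e), inpos(d,f), inpos(e,f), inpos(f,d), inpos(f,e)}
optimal plan length = 2; 2 > 1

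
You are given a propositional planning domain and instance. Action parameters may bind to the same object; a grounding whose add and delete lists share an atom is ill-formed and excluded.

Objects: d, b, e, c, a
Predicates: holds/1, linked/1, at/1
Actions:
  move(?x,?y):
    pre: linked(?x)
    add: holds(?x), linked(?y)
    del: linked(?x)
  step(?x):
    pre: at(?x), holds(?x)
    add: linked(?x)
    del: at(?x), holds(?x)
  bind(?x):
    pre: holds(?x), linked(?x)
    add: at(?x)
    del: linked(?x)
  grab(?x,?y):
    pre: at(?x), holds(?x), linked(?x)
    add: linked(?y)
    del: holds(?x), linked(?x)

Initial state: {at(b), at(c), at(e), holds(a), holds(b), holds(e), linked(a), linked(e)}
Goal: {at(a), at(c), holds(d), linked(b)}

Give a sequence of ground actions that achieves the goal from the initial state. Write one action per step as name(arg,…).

1. move(e,d)  →  {at(b), at(c), at(e), holds(a), holds(b), holds(e), linked(a), linked(d)}
2. move(d,b)  →  {at(b), at(c), at(e), holds(a), holds(b), holds(d), holds(e), linked(a), linked(b)}
3. bind(a)  →  {at(a), at(b), at(c), at(e), holds(a), holds(b), holds(d), holds(e), linked(b)}

move(e,d); move(d,b); bind(a)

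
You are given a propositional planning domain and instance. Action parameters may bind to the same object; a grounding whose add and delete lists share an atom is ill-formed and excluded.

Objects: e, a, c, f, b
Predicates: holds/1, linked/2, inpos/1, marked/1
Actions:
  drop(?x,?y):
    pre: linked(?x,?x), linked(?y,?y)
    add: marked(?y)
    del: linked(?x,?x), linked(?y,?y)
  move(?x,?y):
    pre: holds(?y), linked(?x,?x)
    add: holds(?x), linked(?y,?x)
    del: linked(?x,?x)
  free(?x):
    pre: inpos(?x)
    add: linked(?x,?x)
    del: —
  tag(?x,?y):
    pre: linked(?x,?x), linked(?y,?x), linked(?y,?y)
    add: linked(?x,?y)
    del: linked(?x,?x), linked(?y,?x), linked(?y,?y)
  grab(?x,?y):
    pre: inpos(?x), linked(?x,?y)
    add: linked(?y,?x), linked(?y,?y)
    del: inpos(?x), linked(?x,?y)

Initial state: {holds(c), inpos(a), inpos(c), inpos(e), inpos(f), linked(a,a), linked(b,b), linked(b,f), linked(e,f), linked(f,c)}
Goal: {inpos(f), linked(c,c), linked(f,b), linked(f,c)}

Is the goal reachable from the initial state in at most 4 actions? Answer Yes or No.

1. free(c)  →  {holds(c), inpos(a), inpos(c), inpos(e), inpos(f), linked(a,a), linked(b,b), linked(b,f), linked(c,c), linked(e,f), linked(f,c)}
2. free(f)  →  {holds(c), inpos(a), inpos(c), inpos(e), inpos(f), linked(a,a), linked(b,b), linked(b,f), linked(c,c), linked(e,f), linked(f,c), linked(f,f)}
3. tag(f,b)  →  {holds(c), inpos(a), inpos(c), inpos(e), inpos(f), linked(a,a), linked(c,c), linked(e,f), linked(f,b), linked(f,c)}
optimal plan length = 3; 3 ≤ 4

Yes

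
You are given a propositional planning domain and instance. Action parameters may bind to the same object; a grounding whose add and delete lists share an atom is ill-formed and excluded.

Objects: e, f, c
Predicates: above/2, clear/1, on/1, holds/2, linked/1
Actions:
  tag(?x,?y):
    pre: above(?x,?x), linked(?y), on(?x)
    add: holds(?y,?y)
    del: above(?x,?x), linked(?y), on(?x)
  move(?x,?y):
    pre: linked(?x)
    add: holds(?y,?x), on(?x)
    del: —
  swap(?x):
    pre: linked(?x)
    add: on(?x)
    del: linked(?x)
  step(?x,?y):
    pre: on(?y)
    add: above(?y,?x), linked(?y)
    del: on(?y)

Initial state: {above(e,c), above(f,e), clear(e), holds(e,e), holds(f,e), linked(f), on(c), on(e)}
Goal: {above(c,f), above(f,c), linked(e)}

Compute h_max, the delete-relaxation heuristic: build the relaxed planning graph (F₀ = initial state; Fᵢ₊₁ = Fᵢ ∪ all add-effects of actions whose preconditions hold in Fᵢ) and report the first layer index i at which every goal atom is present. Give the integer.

F0 = init (8 atoms)
F1 = F0 ∪ {above(c,c), above(c,e), above(c,f), above(e,e), above(e,f), holds(c,f), holds(e,f), holds(f,f), linked(c), linked(e), on(f)}  (19 atoms)
F2 = F1 ∪ {above(f,c), above(f,f), holds(c,c), holds(c,e), holds(e,c), holds(f,c)}  (25 atoms)
goal ⊆ F2  ⇒  h_max = 2

2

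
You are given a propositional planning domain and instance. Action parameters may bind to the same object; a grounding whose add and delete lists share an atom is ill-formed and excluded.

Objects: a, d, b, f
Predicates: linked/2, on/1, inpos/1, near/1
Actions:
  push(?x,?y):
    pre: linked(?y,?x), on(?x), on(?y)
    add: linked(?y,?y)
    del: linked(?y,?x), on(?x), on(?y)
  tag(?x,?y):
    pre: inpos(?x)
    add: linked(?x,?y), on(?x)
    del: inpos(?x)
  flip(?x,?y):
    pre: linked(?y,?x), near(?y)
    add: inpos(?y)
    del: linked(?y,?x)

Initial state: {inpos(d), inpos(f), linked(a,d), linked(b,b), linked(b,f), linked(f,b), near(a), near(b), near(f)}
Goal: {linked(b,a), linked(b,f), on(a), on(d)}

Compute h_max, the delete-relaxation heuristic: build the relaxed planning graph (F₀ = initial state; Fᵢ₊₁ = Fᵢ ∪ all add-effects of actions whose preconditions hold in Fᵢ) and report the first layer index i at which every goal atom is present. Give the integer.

2

F0 = init (9 atoms)
F1 = F0 ∪ {inpos(a), inpos(b), linked(d,a), linked(d,b), linked(d,d), linked(d,f), linked(f,a), linked(f,d), linked(f,f), on(d), on(f)}  (20 atoms)
F2 = F1 ∪ {linked(a,a), linked(a,b), linked(a,f), linked(b,a), linked(b,d), on(a), on(b)}  (27 atoms)
goal ⊆ F2  ⇒  h_max = 2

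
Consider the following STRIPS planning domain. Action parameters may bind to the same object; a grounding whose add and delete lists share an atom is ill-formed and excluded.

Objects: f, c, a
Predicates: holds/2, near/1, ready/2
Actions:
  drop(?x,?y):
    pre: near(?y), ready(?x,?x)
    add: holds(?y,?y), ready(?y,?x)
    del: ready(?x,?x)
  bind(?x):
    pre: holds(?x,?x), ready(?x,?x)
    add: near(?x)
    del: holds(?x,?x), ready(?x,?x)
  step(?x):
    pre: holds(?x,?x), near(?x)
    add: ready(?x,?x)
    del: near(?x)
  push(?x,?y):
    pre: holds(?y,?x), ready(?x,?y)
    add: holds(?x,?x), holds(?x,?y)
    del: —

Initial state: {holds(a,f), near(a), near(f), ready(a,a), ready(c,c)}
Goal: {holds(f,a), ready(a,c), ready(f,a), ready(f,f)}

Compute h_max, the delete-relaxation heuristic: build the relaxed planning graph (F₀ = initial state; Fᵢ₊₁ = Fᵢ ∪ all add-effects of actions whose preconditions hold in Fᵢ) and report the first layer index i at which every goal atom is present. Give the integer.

F0 = init (5 atoms)
F1 = F0 ∪ {holds(a,a), holds(f,f), ready(a,c), ready(f,a), ready(f,c)}  (10 atoms)
F2 = F1 ∪ {holds(f,a), ready(f,f)}  (12 atoms)
goal ⊆ F2  ⇒  h_max = 2

2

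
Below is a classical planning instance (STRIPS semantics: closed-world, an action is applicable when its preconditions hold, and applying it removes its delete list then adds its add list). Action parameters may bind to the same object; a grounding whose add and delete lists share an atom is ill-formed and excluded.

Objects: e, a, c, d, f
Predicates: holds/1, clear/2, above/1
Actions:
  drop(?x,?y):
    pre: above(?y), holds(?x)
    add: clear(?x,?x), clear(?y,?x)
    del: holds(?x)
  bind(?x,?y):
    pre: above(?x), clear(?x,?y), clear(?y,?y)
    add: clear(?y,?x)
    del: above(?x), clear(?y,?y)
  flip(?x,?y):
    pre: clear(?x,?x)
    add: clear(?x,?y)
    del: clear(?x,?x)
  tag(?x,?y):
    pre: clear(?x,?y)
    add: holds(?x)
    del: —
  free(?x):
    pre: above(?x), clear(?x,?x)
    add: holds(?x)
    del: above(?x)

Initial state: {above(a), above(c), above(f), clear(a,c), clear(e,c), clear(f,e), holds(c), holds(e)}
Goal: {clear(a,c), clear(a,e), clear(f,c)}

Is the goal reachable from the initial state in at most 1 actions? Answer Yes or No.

1. drop(e,a)  →  {above(a), above(c), above(f), clear(a,c), clear(a,e), clear(e,c), clear(e,e), clear(f,e), holds(c)}
2. drop(c,f)  →  {above(a), above(c), above(f), clear(a,c), clear(a,e), clear(c,c), clear(e,c), clear(e,e), clear(f,c), clear(f,e)}
optimal plan length = 2; 2 > 1

No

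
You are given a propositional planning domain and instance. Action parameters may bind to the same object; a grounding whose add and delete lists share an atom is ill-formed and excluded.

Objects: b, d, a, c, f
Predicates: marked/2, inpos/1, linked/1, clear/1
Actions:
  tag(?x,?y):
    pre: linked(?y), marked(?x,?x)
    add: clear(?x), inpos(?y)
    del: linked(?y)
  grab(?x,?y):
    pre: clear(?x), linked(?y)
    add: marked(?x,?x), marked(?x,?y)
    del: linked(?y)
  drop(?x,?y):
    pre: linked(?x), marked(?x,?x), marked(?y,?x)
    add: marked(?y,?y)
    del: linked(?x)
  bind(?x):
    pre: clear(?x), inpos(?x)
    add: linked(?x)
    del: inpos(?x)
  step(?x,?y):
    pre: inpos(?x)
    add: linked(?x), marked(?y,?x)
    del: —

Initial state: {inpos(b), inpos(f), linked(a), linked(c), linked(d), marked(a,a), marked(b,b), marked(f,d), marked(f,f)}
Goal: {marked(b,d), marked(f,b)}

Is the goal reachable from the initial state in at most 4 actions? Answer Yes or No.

Yes

1. tag(b,d)  →  {clear(b), inpos(b), inpos(d), inpos(f), linked(a), linked(c), marked(a,a), marked(b,b), marked(f,d), marked(f,f)}
2. step(b,f)  →  {clear(b), inpos(b), inpos(d), inpos(f), linked(a), linked(b), linked(c), marked(a,a), marked(b,b), marked(f,b), marked(f,d), marked(f,f)}
3. step(d,b)  →  {clear(b), inpos(b), inpos(d), inpos(f), linked(a), linked(b), linked(c), linked(d), marked(a,a), marked(b,b), marked(b,d), marked(f,b), marked(f,d), marked(f,f)}
optimal plan length = 3; 3 ≤ 4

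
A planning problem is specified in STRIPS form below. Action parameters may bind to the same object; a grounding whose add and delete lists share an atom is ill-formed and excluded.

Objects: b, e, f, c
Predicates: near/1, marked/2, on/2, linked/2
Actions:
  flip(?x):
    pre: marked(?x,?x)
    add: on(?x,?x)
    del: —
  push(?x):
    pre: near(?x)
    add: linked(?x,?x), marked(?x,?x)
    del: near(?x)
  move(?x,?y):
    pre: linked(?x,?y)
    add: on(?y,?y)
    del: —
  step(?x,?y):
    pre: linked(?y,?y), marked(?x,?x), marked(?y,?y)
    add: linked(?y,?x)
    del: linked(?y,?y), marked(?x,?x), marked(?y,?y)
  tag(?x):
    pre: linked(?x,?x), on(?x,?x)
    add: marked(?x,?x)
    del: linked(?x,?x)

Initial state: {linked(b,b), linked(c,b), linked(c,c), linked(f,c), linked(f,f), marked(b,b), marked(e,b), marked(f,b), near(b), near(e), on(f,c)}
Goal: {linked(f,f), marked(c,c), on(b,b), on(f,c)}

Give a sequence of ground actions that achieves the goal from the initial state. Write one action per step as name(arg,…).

flip(b); move(f,c); tag(c)

1. flip(b)  →  {linked(b,b), linked(c,b), linked(c,c), linked(f,c), linked(f,f), marked(b,b), marked(e,b), marked(f,b), near(b), near(e), on(b,b), on(f,c)}
2. move(f,c)  →  {linked(b,b), linked(c,b), linked(c,c), linked(f,c), linked(f,f), marked(b,b), marked(e,b), marked(f,b), near(b), near(e), on(b,b), on(c,c), on(f,c)}
3. tag(c)  →  {linked(b,b), linked(c,b), linked(f,c), linked(f,f), marked(b,b), marked(c,c), marked(e,b), marked(f,b), near(b), near(e), on(b,b), on(c,c), on(f,c)}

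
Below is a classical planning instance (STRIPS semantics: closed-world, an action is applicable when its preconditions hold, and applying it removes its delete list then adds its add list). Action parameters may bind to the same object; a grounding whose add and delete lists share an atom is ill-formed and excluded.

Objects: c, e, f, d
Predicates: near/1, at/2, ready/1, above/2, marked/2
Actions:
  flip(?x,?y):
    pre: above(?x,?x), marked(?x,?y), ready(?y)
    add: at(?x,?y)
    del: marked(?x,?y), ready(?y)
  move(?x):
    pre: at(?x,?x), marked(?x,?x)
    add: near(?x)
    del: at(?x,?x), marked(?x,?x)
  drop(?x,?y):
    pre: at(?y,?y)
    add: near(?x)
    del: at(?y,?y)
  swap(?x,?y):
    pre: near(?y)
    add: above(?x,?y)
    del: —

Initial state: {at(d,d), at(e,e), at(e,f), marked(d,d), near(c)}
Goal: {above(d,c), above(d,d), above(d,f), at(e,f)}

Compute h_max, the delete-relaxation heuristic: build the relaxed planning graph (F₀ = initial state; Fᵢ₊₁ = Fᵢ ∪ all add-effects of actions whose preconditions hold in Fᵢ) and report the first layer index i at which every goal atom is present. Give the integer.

F0 = init (5 atoms)
F1 = F0 ∪ {above(c,c), above(d,c), above(e,c), above(f,c), near(d), near(e), near(f)}  (12 atoms)
F2 = F1 ∪ {above(c,d), above(c,e), above(c,f), above(d,d), above(d,e), above(d,f), above(e,d), above(e,e), above(e,f), above(f,d), above(f,e), above(f,f)}  (24 atoms)
goal ⊆ F2  ⇒  h_max = 2

2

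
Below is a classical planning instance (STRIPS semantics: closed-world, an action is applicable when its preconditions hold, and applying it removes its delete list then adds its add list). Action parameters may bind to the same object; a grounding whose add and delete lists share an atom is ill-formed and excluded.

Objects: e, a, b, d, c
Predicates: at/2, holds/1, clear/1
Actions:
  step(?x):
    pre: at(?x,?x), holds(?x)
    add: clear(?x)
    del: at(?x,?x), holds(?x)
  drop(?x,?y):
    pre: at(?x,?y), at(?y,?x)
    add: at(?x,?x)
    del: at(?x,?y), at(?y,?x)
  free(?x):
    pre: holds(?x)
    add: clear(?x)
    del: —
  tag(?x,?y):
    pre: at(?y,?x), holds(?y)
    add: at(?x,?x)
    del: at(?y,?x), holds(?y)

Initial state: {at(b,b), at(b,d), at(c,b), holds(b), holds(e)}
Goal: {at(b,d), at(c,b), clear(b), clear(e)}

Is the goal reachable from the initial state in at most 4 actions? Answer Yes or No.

Yes

1. step(b)  →  {at(b,d), at(c,b), clear(b), holds(e)}
2. free(e)  →  {at(b,d), at(c,b), clear(b), clear(e), holds(e)}
optimal plan length = 2; 2 ≤ 4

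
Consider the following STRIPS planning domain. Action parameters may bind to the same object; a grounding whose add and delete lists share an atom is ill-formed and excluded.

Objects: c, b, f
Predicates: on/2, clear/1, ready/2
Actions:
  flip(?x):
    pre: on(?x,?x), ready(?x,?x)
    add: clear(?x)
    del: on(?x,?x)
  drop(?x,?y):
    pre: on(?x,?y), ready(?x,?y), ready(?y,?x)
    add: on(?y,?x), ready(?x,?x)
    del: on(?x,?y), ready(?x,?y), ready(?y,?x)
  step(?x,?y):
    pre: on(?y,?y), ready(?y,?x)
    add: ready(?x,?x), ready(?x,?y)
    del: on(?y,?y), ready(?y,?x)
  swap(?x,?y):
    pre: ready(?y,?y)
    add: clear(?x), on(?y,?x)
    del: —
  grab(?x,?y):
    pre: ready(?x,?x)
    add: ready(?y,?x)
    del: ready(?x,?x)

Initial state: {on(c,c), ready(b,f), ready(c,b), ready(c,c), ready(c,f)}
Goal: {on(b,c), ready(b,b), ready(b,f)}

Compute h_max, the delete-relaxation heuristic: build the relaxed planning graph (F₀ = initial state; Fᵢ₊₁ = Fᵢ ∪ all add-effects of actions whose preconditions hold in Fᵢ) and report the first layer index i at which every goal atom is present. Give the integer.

2

F0 = init (5 atoms)
F1 = F0 ∪ {clear(b), clear(c), clear(f), on(c,b), on(c,f), ready(b,b), ready(b,c), ready(f,c), ready(f,f)}  (14 atoms)
F2 = F1 ∪ {on(b,b), on(b,c), on(b,f), on(f,b), on(f,c), on(f,f), ready(f,b)}  (21 atoms)
goal ⊆ F2  ⇒  h_max = 2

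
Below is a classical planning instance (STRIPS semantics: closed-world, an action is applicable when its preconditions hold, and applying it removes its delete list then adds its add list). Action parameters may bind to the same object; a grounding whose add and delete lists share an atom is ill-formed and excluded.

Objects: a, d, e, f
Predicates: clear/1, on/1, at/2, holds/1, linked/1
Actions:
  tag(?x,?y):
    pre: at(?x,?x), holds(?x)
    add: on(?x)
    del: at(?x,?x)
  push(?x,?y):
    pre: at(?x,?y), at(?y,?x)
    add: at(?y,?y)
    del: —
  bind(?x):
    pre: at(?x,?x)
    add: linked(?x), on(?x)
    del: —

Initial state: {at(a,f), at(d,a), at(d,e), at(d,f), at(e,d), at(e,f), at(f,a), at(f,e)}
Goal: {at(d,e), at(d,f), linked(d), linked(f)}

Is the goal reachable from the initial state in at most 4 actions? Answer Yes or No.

1. push(a,f)  →  {at(a,f), at(d,a), at(d,e), at(d,f), at(e,d), at(e,f), at(f,a), at(f,e), at(f,f)}
2. push(e,d)  →  {at(a,f), at(d,a), at(d,d), at(d,e), at(d,f), at(e,d), at(e,f), at(f,a), at(f,e), at(f,f)}
3. bind(d)  →  {at(a,f), at(d,a), at(d,d), at(d,e), at(d,f), at(e,d), at(e,f), at(f,a), at(f,e), at(f,f), linked(d), on(d)}
4. bind(f)  →  {at(a,f), at(d,a), at(d,d), at(d,e), at(d,f), at(e,d), at(e,f), at(f,a), at(f,e), at(f,f), linked(d), linked(f), on(d), on(f)}
optimal plan length = 4; 4 ≤ 4

Yes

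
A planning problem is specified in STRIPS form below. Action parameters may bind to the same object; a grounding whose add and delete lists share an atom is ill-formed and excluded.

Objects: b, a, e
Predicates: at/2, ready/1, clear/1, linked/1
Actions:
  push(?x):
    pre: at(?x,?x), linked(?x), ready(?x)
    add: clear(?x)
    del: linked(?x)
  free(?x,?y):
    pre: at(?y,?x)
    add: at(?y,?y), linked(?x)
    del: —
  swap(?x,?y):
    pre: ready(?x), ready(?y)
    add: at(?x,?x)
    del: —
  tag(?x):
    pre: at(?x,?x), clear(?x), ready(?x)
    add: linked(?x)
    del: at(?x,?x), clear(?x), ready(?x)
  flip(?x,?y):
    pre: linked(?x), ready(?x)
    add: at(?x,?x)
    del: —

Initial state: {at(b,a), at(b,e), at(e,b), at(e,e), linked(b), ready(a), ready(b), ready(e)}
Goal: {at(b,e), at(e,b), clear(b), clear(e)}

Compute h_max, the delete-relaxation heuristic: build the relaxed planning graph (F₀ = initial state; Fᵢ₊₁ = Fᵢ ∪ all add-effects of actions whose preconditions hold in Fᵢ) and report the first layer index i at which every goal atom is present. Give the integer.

F0 = init (8 atoms)
F1 = F0 ∪ {at(a,a), at(b,b), linked(a), linked(e)}  (12 atoms)
F2 = F1 ∪ {clear(a), clear(b), clear(e)}  (15 atoms)
goal ⊆ F2  ⇒  h_max = 2

2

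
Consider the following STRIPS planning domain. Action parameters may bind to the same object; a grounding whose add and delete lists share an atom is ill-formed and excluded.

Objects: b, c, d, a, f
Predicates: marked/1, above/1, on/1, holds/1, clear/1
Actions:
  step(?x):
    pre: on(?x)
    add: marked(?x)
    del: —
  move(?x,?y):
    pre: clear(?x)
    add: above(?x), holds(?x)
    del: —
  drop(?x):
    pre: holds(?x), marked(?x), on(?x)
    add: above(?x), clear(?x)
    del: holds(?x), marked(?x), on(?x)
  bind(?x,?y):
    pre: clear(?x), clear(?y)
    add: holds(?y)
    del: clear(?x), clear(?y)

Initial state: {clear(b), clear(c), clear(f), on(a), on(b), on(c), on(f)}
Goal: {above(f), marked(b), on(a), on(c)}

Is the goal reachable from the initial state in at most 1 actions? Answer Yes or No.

1. step(b)  →  {clear(b), clear(c), clear(f), marked(b), on(a), on(b), on(c), on(f)}
2. move(f,b)  →  {above(f), clear(b), clear(c), clear(f), holds(f), marked(b), on(a), on(b), on(c), on(f)}
optimal plan length = 2; 2 > 1

No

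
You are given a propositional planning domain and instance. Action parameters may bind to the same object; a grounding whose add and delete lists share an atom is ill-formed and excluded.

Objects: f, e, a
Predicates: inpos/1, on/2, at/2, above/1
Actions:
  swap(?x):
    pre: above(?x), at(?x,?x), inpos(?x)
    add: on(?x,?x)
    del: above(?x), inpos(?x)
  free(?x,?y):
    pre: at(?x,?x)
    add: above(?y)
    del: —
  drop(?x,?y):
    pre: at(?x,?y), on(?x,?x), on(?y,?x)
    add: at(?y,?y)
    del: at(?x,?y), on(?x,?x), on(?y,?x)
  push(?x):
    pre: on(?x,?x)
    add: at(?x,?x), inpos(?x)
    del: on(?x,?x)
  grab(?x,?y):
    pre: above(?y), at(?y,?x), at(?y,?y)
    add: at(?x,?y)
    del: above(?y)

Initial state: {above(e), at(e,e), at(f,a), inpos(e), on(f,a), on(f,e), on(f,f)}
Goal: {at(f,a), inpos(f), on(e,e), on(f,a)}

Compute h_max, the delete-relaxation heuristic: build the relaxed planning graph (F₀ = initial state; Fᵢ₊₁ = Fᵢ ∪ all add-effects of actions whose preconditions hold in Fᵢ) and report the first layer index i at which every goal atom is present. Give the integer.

F0 = init (7 atoms)
F1 = F0 ∪ {above(a), above(f), at(f,f), inpos(f), on(e,e)}  (12 atoms)
goal ⊆ F1  ⇒  h_max = 1

1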